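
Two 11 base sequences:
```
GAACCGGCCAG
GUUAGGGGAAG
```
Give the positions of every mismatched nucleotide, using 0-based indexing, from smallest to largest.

1, 2, 3, 4, 7, 8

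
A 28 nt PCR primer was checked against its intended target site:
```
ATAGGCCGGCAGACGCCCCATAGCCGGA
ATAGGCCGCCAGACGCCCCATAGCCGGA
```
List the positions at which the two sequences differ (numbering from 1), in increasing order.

Differences at position 9 (G→C).

9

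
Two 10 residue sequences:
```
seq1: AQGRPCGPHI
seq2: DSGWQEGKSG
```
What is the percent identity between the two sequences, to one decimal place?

20.0%

8 positions differ (1, 2, 4, 5, 6, 8, 9, 10), so 2 of 10 match: 2/10 = 20%.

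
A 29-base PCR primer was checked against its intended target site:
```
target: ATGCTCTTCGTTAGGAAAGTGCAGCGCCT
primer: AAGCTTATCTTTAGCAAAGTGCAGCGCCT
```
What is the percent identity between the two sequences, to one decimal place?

82.8%

Mismatches at positions 2, 6, 7, 10, 15 (1-based): 5 of 29.
Identical positions: 24/29 = 82.76% → 82.8%.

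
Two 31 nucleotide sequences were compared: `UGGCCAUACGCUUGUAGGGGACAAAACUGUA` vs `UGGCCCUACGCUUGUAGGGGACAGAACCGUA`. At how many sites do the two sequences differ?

Comparing position by position, 3 sites differ: 6 (A/C), 24 (A/G), 28 (U/C).

3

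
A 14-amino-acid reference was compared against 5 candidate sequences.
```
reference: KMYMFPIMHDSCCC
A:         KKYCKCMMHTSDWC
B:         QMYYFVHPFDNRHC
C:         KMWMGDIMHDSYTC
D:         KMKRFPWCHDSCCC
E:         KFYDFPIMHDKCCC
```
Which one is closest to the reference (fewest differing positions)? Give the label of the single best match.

E

Hamming distances to reference — A: 8; B: 9; C: 5; D: 4; E: 3.
Smallest is E with 3 mismatches.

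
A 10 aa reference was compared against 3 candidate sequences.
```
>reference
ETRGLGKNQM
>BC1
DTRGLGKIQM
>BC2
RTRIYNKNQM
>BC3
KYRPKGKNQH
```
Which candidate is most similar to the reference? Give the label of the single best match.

BC1

Hamming distances to reference — BC1: 2; BC2: 4; BC3: 5.
Smallest is BC1 with 2 mismatches.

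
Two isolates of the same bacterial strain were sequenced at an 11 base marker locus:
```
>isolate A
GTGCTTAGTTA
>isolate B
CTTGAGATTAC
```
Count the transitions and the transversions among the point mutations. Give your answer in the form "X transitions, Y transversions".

0 transitions, 8 transversions

Transitions (purine↔purine or pyrimidine↔pyrimidine): none.
Transversions (purine↔pyrimidine): 1 G→C, 3 G→T, 4 C→G, 5 T→A, 6 T→G, 8 G→T, 10 T→A, 11 A→C.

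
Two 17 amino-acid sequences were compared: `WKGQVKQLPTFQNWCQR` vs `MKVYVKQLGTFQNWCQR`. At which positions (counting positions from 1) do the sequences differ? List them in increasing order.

1, 3, 4, 9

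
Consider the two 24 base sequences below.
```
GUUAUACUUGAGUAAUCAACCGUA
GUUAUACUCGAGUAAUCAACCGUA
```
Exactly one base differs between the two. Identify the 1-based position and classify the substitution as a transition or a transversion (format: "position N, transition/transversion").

Position 9 changes U→C. U is a pyrimidine and C is a pyrimidine, so this is a transition.

position 9, transition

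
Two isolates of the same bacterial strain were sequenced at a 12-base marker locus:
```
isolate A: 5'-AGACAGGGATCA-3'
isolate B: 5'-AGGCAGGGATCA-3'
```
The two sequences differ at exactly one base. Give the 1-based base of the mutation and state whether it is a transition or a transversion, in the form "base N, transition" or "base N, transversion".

Base 3 changes A→G. A is a purine and G is a purine, so this is a transition.

base 3, transition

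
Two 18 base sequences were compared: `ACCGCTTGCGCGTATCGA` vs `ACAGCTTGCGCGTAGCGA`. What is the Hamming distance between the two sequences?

The sequences differ at sites 3, 15 (1-based) — 2 in total.

2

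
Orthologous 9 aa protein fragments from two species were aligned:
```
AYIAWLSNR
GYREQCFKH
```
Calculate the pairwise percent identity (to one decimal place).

11.1%

8 positions differ (1, 3, 4, 5, 6, 7, 8, 9), so 1 of 9 match: 1/9 = 11.11%.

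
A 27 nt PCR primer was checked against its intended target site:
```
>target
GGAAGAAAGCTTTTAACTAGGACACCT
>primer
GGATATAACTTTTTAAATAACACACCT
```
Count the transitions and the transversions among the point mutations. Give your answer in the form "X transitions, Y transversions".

Transitions (purine↔purine or pyrimidine↔pyrimidine): 5 G→A, 10 C→T, 20 G→A.
Transversions (purine↔pyrimidine): 4 A→T, 6 A→T, 9 G→C, 17 C→A, 21 G→C.

3 transitions, 5 transversions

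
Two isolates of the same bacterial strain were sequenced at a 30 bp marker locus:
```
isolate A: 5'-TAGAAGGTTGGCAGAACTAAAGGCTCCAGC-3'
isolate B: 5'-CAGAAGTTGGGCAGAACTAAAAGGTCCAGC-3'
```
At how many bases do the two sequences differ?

5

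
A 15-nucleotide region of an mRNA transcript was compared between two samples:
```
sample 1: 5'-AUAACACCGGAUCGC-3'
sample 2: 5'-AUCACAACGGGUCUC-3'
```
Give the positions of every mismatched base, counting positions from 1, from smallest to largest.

3, 7, 11, 14

Scanning 1-based: 3: A/C; 7: C/A; 11: A/G; 14: G/U.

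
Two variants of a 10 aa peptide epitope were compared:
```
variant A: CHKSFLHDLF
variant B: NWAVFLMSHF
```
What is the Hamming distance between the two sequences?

Comparing position by position, 7 positions differ: 1 (C/N), 2 (H/W), 3 (K/A), 4 (S/V), 7 (H/M), 8 (D/S), 9 (L/H).

7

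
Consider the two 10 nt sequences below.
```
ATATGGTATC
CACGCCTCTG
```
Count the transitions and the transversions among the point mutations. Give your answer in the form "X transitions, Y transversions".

Transitions (purine↔purine or pyrimidine↔pyrimidine): none.
Transversions (purine↔pyrimidine): 1 A→C, 2 T→A, 3 A→C, 4 T→G, 5 G→C, 6 G→C, 8 A→C, 10 C→G.

0 transitions, 8 transversions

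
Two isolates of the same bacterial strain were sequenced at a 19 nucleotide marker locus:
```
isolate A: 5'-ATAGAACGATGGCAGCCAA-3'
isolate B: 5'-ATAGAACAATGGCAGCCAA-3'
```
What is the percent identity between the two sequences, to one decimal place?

94.7%

Mismatch at position 8 (1-based): 1 of 19.
Identical positions: 18/19 = 94.74% → 94.7%.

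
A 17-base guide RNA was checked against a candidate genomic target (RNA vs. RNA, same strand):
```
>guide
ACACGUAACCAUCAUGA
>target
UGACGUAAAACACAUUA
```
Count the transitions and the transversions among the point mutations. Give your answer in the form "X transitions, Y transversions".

Transitions (purine↔purine or pyrimidine↔pyrimidine): none.
Transversions (purine↔pyrimidine): 1 A→U, 2 C→G, 9 C→A, 10 C→A, 11 A→C, 12 U→A, 16 G→U.

0 transitions, 7 transversions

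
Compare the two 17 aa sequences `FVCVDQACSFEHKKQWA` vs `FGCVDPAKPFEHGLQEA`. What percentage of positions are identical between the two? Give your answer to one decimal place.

58.8%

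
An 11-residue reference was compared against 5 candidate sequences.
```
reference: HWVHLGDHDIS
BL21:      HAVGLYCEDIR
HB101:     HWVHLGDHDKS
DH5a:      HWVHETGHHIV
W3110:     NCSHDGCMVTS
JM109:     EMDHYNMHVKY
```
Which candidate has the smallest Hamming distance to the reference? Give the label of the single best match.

Hamming distances to reference — BL21: 6; HB101: 1; DH5a: 5; W3110: 8; JM109: 9.
Smallest is HB101 with 1 mismatch.

HB101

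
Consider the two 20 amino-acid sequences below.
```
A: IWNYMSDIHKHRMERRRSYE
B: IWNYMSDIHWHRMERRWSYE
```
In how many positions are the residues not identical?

2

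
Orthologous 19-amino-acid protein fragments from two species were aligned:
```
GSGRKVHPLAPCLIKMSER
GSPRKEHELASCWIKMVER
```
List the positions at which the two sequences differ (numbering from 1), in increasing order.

Differences at position 3 (G→P), position 6 (V→E), position 8 (P→E), position 11 (P→S), position 13 (L→W), position 17 (S→V).

3, 6, 8, 11, 13, 17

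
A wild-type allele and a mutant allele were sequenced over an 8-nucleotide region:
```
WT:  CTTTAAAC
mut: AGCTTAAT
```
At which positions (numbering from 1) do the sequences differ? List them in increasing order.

Differences at position 1 (C→A), position 2 (T→G), position 3 (T→C), position 5 (A→T), position 8 (C→T).

1, 2, 3, 5, 8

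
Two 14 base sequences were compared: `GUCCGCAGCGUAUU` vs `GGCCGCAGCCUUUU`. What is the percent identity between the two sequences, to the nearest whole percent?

3 positions differ (2, 10, 12), so 11 of 14 match: 11/14 = 78.57%.

79%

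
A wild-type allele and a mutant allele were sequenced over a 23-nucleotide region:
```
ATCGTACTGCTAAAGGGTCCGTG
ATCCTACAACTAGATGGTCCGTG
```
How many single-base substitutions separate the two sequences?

5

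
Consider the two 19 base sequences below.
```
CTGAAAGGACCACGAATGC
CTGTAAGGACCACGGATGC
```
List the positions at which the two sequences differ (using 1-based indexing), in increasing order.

4, 15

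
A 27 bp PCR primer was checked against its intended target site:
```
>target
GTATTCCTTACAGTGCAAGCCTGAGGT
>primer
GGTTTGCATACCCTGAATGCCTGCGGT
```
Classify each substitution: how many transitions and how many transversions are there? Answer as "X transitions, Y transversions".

0 transitions, 9 transversions

Mismatches (1-based):
base 2: T→G (pyrimidine→purine, transversion)
base 3: A→T (purine→pyrimidine, transversion)
base 6: C→G (pyrimidine→purine, transversion)
base 8: T→A (pyrimidine→purine, transversion)
base 12: A→C (purine→pyrimidine, transversion)
base 13: G→C (purine→pyrimidine, transversion)
base 16: C→A (pyrimidine→purine, transversion)
base 18: A→T (purine→pyrimidine, transversion)
base 24: A→C (purine→pyrimidine, transversion)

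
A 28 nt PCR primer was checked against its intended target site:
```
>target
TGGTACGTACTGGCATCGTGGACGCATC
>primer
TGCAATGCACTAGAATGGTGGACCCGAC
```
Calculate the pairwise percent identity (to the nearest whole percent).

64%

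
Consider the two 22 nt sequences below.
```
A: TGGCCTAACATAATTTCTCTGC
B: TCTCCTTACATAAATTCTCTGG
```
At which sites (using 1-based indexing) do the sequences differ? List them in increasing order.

2, 3, 7, 14, 22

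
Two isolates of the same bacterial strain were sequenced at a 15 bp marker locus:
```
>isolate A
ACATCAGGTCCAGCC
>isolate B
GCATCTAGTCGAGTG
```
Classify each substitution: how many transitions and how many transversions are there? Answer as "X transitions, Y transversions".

Mismatches (1-based):
position 1: A→G (purine→purine, transition)
position 6: A→T (purine→pyrimidine, transversion)
position 7: G→A (purine→purine, transition)
position 11: C→G (pyrimidine→purine, transversion)
position 14: C→T (pyrimidine→pyrimidine, transition)
position 15: C→G (pyrimidine→purine, transversion)

3 transitions, 3 transversions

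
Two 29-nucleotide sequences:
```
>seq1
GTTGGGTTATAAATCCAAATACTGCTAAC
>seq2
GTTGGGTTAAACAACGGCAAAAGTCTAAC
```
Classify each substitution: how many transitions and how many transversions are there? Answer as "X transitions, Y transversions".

1 transition, 9 transversions

Mismatches (1-based):
base 10: T→A (pyrimidine→purine, transversion)
base 12: A→C (purine→pyrimidine, transversion)
base 14: T→A (pyrimidine→purine, transversion)
base 16: C→G (pyrimidine→purine, transversion)
base 17: A→G (purine→purine, transition)
base 18: A→C (purine→pyrimidine, transversion)
base 20: T→A (pyrimidine→purine, transversion)
base 22: C→A (pyrimidine→purine, transversion)
base 23: T→G (pyrimidine→purine, transversion)
base 24: G→T (purine→pyrimidine, transversion)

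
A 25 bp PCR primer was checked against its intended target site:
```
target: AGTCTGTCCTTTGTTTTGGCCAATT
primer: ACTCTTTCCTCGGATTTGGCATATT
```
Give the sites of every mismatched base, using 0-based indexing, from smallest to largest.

1, 5, 10, 11, 13, 20, 21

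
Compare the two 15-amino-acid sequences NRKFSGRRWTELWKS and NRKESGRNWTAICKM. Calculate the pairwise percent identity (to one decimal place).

6 positions differ (4, 8, 11, 12, 13, 15), so 9 of 15 match: 9/15 = 60%.

60.0%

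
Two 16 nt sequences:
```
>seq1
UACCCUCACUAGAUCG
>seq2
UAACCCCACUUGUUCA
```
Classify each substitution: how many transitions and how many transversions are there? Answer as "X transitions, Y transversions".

Transitions (purine↔purine or pyrimidine↔pyrimidine): 6 U→C, 16 G→A.
Transversions (purine↔pyrimidine): 3 C→A, 11 A→U, 13 A→U.

2 transitions, 3 transversions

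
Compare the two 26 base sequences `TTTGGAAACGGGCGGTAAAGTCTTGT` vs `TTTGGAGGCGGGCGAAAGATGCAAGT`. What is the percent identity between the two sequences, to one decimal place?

65.4%

9 positions differ (7, 8, 15, 16, 18, 20, 21, 23, 24), so 17 of 26 match: 17/26 = 65.38%.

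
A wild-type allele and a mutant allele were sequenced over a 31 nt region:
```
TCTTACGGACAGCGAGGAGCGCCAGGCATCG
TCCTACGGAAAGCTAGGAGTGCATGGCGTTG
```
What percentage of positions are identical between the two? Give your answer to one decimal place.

8 positions differ (3, 10, 14, 20, 23, 24, 28, 30), so 23 of 31 match: 23/31 = 74.19%.

74.2%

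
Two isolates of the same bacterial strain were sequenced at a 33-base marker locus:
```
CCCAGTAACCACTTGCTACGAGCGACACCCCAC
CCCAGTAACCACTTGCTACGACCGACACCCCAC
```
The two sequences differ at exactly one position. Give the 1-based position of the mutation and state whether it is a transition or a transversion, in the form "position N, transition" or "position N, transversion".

position 22, transversion

The sequences differ only at position 22: G→C (purine→pyrimidine), a transversion.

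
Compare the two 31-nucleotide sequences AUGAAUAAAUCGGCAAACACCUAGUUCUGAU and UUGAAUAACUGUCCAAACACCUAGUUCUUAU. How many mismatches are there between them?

6

Mismatches (1-based): base 1: A→U; base 9: A→C; base 11: C→G; base 12: G→U; base 13: G→C; base 29: G→U.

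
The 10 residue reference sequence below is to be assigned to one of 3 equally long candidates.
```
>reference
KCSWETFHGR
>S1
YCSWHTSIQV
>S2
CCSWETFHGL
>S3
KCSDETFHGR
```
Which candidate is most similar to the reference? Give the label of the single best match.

S3

Hamming distances to reference — S1: 6; S2: 2; S3: 1.
Smallest is S3 with 1 mismatch.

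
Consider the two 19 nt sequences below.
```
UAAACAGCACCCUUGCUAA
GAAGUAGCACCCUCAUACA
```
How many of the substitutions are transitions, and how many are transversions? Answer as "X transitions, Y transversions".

Mismatches (1-based):
position 1: U→G (pyrimidine→purine, transversion)
position 4: A→G (purine→purine, transition)
position 5: C→U (pyrimidine→pyrimidine, transition)
position 14: U→C (pyrimidine→pyrimidine, transition)
position 15: G→A (purine→purine, transition)
position 16: C→U (pyrimidine→pyrimidine, transition)
position 17: U→A (pyrimidine→purine, transversion)
position 18: A→C (purine→pyrimidine, transversion)

5 transitions, 3 transversions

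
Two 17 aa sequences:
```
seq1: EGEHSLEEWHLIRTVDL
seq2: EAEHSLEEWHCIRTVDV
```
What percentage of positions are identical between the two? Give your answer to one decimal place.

Mismatches at positions 2, 11, 17 (1-based): 3 of 17.
Identical positions: 14/17 = 82.35% → 82.4%.

82.4%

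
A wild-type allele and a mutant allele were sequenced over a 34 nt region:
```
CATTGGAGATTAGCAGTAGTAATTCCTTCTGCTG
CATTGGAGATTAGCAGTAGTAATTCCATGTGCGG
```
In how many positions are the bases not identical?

3

Mismatches (1-based): position 27: T→A; position 29: C→G; position 33: T→G.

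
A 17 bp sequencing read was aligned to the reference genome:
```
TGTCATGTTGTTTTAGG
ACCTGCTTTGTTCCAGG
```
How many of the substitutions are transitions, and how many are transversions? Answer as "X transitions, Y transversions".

6 transitions, 3 transversions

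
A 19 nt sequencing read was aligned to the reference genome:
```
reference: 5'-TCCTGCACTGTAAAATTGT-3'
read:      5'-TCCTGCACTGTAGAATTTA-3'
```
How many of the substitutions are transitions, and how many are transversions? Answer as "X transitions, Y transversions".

1 transition, 2 transversions

Transitions (purine↔purine or pyrimidine↔pyrimidine): 13 A→G.
Transversions (purine↔pyrimidine): 18 G→T, 19 T→A.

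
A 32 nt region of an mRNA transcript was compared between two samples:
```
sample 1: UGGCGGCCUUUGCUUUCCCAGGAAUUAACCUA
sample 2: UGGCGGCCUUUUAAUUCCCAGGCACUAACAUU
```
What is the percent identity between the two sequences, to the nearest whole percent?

Mismatches at positions 12, 13, 14, 23, 25, 30, 32 (1-based): 7 of 32.
Identical positions: 25/32 = 78.12% → 78%.

78%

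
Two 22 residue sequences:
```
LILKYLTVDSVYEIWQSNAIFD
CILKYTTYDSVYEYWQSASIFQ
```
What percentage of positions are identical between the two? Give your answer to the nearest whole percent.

7 positions differ (1, 6, 8, 14, 18, 19, 22), so 15 of 22 match: 15/22 = 68.18%.

68%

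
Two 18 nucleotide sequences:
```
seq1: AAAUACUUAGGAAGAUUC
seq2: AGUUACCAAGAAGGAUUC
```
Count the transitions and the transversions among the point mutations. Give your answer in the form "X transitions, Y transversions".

4 transitions, 2 transversions

Mismatches (1-based):
position 2: A→G (purine→purine, transition)
position 3: A→U (purine→pyrimidine, transversion)
position 7: U→C (pyrimidine→pyrimidine, transition)
position 8: U→A (pyrimidine→purine, transversion)
position 11: G→A (purine→purine, transition)
position 13: A→G (purine→purine, transition)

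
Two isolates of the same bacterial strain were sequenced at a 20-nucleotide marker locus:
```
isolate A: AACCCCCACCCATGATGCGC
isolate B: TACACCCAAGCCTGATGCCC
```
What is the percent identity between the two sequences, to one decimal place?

70.0%

Mismatches at positions 1, 4, 9, 10, 12, 19 (1-based): 6 of 20.
Identical positions: 14/20 = 70% → 70.0%.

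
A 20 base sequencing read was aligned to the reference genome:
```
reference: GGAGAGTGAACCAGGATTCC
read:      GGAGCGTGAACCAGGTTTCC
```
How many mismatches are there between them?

2

Mismatches (1-based): position 5: A→C; position 16: A→T.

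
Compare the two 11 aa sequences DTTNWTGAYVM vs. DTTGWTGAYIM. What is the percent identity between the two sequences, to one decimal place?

2 positions differ (4, 10), so 9 of 11 match: 9/11 = 81.82%.

81.8%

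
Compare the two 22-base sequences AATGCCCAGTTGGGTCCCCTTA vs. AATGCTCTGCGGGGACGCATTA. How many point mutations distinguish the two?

7

Comparing position by position, 7 positions differ: 6 (C/T), 8 (A/T), 10 (T/C), 11 (T/G), 15 (T/A), 17 (C/G), 19 (C/A).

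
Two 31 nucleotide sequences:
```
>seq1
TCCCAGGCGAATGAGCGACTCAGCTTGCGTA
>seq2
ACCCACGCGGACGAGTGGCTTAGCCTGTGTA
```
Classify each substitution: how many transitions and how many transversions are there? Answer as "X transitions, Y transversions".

7 transitions, 2 transversions

Mismatches (1-based):
base 1: T→A (pyrimidine→purine, transversion)
base 6: G→C (purine→pyrimidine, transversion)
base 10: A→G (purine→purine, transition)
base 12: T→C (pyrimidine→pyrimidine, transition)
base 16: C→T (pyrimidine→pyrimidine, transition)
base 18: A→G (purine→purine, transition)
base 21: C→T (pyrimidine→pyrimidine, transition)
base 25: T→C (pyrimidine→pyrimidine, transition)
base 28: C→T (pyrimidine→pyrimidine, transition)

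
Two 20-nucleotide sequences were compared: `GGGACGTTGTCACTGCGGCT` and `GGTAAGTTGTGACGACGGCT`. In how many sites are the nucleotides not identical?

Mismatches (1-based): site 3: G→T; site 5: C→A; site 11: C→G; site 14: T→G; site 15: G→A.

5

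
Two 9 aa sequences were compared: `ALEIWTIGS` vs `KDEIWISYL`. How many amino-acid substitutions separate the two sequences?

6

Mismatches (1-based): position 1: A→K; position 2: L→D; position 6: T→I; position 7: I→S; position 8: G→Y; position 9: S→L.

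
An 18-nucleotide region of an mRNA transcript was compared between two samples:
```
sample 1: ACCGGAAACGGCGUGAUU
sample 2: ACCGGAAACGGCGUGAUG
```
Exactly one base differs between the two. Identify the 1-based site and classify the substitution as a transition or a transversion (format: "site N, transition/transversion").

The sequences differ only at site 18: U→G (pyrimidine→purine), a transversion.

site 18, transversion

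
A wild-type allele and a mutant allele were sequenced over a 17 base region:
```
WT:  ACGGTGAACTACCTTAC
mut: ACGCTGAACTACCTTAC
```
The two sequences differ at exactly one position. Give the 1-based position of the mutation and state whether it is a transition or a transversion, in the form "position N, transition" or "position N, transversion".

position 4, transversion

Position 4 changes G→C. G is a purine and C is a pyrimidine, so this is a transversion.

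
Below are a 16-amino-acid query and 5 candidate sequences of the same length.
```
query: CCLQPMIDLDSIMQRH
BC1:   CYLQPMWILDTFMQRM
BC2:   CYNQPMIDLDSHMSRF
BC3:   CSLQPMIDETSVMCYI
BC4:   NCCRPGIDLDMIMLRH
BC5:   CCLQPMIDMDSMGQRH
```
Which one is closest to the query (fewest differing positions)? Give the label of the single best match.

BC1 differs at 6 positions; BC2 differs at 5 positions; BC3 differs at 7 positions; BC4 differs at 6 positions; BC5 differs at 3 positions. The closest is BC5.

BC5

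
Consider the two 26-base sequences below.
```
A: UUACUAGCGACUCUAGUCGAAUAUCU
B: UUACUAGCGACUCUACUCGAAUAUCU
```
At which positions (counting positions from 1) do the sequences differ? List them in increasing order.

Scanning 1-based: 16: G/C.

16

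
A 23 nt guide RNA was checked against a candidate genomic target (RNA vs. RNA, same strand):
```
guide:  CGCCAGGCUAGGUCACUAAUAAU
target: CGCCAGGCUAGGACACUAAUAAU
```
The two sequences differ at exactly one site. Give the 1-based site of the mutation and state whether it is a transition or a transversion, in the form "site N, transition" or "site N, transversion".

site 13, transversion

The sequences differ only at site 13: U→A (pyrimidine→purine), a transversion.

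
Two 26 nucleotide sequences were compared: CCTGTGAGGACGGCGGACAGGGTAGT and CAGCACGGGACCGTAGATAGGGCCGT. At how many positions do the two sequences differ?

Comparing position by position, 12 positions differ: 2 (C/A), 3 (T/G), 4 (G/C), 5 (T/A), 6 (G/C), 7 (A/G), 12 (G/C), 14 (C/T), 15 (G/A), 18 (C/T), 23 (T/C), 24 (A/C).

12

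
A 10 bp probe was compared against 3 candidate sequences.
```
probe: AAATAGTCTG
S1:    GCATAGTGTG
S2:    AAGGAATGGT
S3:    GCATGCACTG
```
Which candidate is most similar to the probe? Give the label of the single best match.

S1 differs at 3 positions; S2 differs at 6 positions; S3 differs at 5 positions. The closest is S1.

S1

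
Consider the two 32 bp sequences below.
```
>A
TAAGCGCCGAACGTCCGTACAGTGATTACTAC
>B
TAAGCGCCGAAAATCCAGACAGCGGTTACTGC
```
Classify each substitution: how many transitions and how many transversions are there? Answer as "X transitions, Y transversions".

5 transitions, 2 transversions

Transitions (purine↔purine or pyrimidine↔pyrimidine): 13 G→A, 17 G→A, 23 T→C, 25 A→G, 31 A→G.
Transversions (purine↔pyrimidine): 12 C→A, 18 T→G.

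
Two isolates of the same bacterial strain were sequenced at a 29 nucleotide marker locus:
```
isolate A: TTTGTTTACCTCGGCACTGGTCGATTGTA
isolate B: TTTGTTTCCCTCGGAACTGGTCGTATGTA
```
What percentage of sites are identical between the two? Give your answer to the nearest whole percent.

86%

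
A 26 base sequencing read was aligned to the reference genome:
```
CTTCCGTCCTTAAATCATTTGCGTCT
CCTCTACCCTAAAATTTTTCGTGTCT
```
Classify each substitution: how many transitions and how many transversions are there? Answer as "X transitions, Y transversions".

7 transitions, 2 transversions

Mismatches (1-based):
base 2: T→C (pyrimidine→pyrimidine, transition)
base 5: C→T (pyrimidine→pyrimidine, transition)
base 6: G→A (purine→purine, transition)
base 7: T→C (pyrimidine→pyrimidine, transition)
base 11: T→A (pyrimidine→purine, transversion)
base 16: C→T (pyrimidine→pyrimidine, transition)
base 17: A→T (purine→pyrimidine, transversion)
base 20: T→C (pyrimidine→pyrimidine, transition)
base 22: C→T (pyrimidine→pyrimidine, transition)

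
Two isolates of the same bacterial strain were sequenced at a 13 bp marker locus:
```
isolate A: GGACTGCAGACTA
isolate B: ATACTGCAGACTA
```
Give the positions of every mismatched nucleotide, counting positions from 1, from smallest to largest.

Scanning 1-based: 1: G/A; 2: G/T.

1, 2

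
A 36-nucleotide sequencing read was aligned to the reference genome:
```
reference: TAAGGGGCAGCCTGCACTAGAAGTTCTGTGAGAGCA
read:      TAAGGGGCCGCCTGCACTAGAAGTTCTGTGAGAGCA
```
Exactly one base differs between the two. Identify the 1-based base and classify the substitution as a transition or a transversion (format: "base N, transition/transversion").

The sequences differ only at base 9: A→C (purine→pyrimidine), a transversion.

base 9, transversion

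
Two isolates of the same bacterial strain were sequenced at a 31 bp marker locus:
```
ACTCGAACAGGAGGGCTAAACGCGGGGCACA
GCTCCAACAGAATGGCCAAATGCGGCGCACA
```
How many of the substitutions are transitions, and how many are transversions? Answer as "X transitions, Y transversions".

4 transitions, 3 transversions

Mismatches (1-based):
site 1: A→G (purine→purine, transition)
site 5: G→C (purine→pyrimidine, transversion)
site 11: G→A (purine→purine, transition)
site 13: G→T (purine→pyrimidine, transversion)
site 17: T→C (pyrimidine→pyrimidine, transition)
site 21: C→T (pyrimidine→pyrimidine, transition)
site 26: G→C (purine→pyrimidine, transversion)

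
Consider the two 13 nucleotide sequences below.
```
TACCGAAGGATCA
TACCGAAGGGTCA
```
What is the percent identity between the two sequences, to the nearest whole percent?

Mismatch at position 10 (1-based): 1 of 13.
Identical positions: 12/13 = 92.31% → 92%.

92%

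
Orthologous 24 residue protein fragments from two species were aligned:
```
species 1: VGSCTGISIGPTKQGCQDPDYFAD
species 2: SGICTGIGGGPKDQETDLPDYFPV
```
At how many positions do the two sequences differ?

Comparing position by position, 12 positions differ: 1 (V/S), 3 (S/I), 8 (S/G), 9 (I/G), 12 (T/K), 13 (K/D), 15 (G/E), 16 (C/T), 17 (Q/D), 18 (D/L), 23 (A/P), 24 (D/V).

12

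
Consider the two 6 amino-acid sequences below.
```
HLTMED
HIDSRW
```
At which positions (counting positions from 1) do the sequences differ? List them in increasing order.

2, 3, 4, 5, 6

Differences at position 2 (L→I), position 3 (T→D), position 4 (M→S), position 5 (E→R), position 6 (D→W).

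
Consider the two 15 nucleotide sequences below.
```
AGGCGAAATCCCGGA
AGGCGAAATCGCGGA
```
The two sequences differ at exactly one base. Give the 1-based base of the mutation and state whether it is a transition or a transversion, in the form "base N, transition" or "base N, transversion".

base 11, transversion

Base 11 changes C→G. C is a pyrimidine and G is a purine, so this is a transversion.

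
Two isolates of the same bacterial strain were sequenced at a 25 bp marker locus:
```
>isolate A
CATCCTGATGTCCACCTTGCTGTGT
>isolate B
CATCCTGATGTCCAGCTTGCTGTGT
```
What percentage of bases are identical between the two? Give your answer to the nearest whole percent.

Mismatch at position 15 (1-based): 1 of 25.
Identical positions: 24/25 = 96% → 96%.

96%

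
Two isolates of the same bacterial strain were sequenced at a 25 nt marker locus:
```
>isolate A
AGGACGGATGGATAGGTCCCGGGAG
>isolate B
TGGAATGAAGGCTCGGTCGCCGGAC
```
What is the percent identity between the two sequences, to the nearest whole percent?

Mismatches at positions 1, 5, 6, 9, 12, 14, 19, 21, 25 (1-based): 9 of 25.
Identical positions: 16/25 = 64% → 64%.

64%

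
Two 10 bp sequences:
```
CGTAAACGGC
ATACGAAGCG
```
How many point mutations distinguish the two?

The sequences differ at bases 1, 2, 3, 4, 5, 7, 9, 10 (1-based) — 8 in total.

8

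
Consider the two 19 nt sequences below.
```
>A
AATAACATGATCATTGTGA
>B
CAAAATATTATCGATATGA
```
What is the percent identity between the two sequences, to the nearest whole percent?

7 positions differ (1, 3, 6, 9, 13, 14, 16), so 12 of 19 match: 12/19 = 63.16%.

63%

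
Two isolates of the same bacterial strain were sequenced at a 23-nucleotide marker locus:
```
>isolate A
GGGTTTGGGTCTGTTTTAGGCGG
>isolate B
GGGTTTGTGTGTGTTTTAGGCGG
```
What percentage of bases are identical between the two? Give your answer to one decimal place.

91.3%

2 positions differ (8, 11), so 21 of 23 match: 21/23 = 91.3%.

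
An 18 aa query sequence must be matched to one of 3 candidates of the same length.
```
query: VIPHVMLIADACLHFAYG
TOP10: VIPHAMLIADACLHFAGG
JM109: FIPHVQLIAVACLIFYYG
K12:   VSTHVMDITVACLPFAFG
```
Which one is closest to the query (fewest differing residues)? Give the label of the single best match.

TOP10 differs at 2 residues; JM109 differs at 5 residues; K12 differs at 7 residues. The closest is TOP10.

TOP10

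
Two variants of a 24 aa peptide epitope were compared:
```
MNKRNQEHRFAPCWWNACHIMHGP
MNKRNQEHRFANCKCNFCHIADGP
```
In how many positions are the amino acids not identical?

6

Comparing position by position, 6 positions differ: 12 (P/N), 14 (W/K), 15 (W/C), 17 (A/F), 21 (M/A), 22 (H/D).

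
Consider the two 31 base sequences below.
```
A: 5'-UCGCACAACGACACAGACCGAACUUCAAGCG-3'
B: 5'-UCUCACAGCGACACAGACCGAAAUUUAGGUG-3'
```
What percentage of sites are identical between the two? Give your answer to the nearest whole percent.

81%

Mismatches at positions 3, 8, 23, 26, 28, 30 (1-based): 6 of 31.
Identical positions: 25/31 = 80.65% → 81%.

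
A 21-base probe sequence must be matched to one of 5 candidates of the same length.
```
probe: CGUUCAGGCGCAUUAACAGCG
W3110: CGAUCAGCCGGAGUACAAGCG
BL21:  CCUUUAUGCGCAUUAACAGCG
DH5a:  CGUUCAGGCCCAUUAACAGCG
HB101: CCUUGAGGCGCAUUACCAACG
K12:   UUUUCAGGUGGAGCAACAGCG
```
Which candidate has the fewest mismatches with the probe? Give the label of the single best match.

DH5a

Hamming distances to probe — W3110: 6; BL21: 3; DH5a: 1; HB101: 4; K12: 6.
Smallest is DH5a with 1 mismatch.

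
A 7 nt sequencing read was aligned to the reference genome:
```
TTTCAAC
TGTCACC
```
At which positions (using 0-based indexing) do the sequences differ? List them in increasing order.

1, 5

Differences at position 1 (T→G), position 5 (A→C).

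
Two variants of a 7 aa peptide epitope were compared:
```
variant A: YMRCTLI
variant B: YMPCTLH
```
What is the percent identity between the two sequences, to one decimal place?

2 positions differ (3, 7), so 5 of 7 match: 5/7 = 71.43%.

71.4%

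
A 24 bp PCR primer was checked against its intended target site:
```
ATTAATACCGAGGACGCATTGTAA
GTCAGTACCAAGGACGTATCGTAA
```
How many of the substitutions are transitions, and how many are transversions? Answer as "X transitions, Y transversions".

6 transitions, 0 transversions

Mismatches (1-based):
base 1: A→G (purine→purine, transition)
base 3: T→C (pyrimidine→pyrimidine, transition)
base 5: A→G (purine→purine, transition)
base 10: G→A (purine→purine, transition)
base 17: C→T (pyrimidine→pyrimidine, transition)
base 20: T→C (pyrimidine→pyrimidine, transition)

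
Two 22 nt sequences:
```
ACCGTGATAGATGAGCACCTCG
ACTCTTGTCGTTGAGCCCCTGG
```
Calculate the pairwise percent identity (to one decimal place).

63.6%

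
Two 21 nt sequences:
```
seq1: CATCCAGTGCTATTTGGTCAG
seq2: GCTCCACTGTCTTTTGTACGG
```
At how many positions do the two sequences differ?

Comparing position by position, 9 positions differ: 1 (C/G), 2 (A/C), 7 (G/C), 10 (C/T), 11 (T/C), 12 (A/T), 17 (G/T), 18 (T/A), 20 (A/G).

9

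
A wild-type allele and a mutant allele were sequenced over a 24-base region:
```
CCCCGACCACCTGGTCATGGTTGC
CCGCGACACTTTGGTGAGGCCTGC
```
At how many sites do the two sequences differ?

Comparing position by position, 9 sites differ: 3 (C/G), 8 (C/A), 9 (A/C), 10 (C/T), 11 (C/T), 16 (C/G), 18 (T/G), 20 (G/C), 21 (T/C).

9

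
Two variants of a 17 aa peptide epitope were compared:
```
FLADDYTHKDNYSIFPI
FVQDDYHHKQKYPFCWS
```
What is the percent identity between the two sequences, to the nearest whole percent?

41%

Mismatches at positions 2, 3, 7, 10, 11, 13, 14, 15, 16, 17 (1-based): 10 of 17.
Identical positions: 7/17 = 41.18% → 41%.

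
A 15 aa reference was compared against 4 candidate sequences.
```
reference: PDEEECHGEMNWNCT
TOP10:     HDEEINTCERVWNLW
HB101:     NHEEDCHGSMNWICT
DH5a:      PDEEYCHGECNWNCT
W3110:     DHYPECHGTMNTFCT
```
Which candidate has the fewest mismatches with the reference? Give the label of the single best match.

Hamming distances to reference — TOP10: 9; HB101: 5; DH5a: 2; W3110: 7.
Smallest is DH5a with 2 mismatches.

DH5a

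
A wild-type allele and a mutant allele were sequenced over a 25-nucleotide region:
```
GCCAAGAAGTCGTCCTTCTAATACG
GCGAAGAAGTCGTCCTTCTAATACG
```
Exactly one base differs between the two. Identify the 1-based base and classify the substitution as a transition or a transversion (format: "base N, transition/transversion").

base 3, transversion

Base 3 changes C→G. C is a pyrimidine and G is a purine, so this is a transversion.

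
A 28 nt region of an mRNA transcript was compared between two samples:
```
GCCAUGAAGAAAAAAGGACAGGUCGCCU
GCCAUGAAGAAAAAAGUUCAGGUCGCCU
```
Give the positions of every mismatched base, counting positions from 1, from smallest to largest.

Differences at position 17 (G→U), position 18 (A→U).

17, 18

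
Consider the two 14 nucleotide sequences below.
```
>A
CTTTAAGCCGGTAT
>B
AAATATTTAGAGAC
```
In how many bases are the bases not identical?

The sequences differ at bases 1, 2, 3, 6, 7, 8, 9, 11, 12, 14 (1-based) — 10 in total.

10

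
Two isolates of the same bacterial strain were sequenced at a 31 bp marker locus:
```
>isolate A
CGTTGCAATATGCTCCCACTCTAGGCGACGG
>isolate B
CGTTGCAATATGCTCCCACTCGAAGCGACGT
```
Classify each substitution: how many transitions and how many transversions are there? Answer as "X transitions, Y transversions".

Mismatches (1-based):
base 22: T→G (pyrimidine→purine, transversion)
base 24: G→A (purine→purine, transition)
base 31: G→T (purine→pyrimidine, transversion)

1 transition, 2 transversions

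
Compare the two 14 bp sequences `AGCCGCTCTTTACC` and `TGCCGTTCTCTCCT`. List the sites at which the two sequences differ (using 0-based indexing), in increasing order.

0, 5, 9, 11, 13

Differences at site 0 (A→T), site 5 (C→T), site 9 (T→C), site 11 (A→C), site 13 (C→T).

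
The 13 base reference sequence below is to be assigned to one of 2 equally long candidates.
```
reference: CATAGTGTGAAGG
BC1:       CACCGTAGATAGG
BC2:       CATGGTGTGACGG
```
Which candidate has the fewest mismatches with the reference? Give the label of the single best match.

BC2

BC1 differs at 6 sites; BC2 differs at 2 sites. The closest is BC2.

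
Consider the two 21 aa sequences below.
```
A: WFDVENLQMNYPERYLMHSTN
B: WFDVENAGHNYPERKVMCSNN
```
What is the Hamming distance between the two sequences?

7

Mismatches (1-based): residue 7: L→A; residue 8: Q→G; residue 9: M→H; residue 15: Y→K; residue 16: L→V; residue 18: H→C; residue 20: T→N.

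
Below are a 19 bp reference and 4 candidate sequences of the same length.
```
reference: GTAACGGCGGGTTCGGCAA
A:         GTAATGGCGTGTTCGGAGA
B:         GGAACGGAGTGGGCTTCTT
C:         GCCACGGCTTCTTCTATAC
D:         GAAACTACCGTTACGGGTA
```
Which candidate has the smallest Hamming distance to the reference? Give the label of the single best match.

A

A differs at 4 positions; B differs at 9 positions; C differs at 9 positions; D differs at 8 positions. The closest is A.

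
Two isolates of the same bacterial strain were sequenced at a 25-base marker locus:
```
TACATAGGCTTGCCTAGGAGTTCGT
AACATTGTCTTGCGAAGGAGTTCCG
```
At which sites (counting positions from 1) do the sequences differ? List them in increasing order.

Differences at site 1 (T→A), site 6 (A→T), site 8 (G→T), site 14 (C→G), site 15 (T→A), site 24 (G→C), site 25 (T→G).

1, 6, 8, 14, 15, 24, 25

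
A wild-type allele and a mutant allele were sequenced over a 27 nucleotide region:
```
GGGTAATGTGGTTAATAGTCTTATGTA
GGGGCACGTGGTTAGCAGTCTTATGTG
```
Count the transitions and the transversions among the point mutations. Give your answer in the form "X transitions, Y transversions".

Mismatches (1-based):
base 4: T→G (pyrimidine→purine, transversion)
base 5: A→C (purine→pyrimidine, transversion)
base 7: T→C (pyrimidine→pyrimidine, transition)
base 15: A→G (purine→purine, transition)
base 16: T→C (pyrimidine→pyrimidine, transition)
base 27: A→G (purine→purine, transition)

4 transitions, 2 transversions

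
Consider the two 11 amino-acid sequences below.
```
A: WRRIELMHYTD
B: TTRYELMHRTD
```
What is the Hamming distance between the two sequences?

4

Mismatches (1-based): position 1: W→T; position 2: R→T; position 4: I→Y; position 9: Y→R.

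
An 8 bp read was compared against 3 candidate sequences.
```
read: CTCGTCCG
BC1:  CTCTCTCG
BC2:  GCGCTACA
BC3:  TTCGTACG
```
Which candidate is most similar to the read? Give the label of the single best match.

BC1 differs at 3 sites; BC2 differs at 6 sites; BC3 differs at 2 sites. The closest is BC3.

BC3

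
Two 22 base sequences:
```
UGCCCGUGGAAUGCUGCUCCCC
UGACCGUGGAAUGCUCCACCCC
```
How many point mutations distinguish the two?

Mismatches (1-based): base 3: C→A; base 16: G→C; base 18: U→A.

3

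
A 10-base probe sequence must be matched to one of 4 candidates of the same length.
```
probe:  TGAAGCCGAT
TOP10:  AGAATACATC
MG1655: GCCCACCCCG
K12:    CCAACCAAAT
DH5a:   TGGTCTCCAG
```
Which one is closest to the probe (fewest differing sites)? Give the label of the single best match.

TOP10 differs at 6 sites; MG1655 differs at 8 sites; K12 differs at 5 sites; DH5a differs at 6 sites. The closest is K12.

K12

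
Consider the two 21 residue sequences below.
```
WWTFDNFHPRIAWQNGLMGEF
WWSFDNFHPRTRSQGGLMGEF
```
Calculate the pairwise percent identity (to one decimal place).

5 positions differ (3, 11, 12, 13, 15), so 16 of 21 match: 16/21 = 76.19%.

76.2%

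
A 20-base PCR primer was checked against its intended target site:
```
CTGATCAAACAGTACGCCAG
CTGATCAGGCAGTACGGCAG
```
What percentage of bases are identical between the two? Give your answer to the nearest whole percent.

85%

Mismatches at positions 8, 9, 17 (1-based): 3 of 20.
Identical positions: 17/20 = 85% → 85%.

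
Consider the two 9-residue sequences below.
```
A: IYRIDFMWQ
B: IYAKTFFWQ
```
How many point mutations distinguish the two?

Comparing position by position, 4 residues differ: 3 (R/A), 4 (I/K), 5 (D/T), 7 (M/F).

4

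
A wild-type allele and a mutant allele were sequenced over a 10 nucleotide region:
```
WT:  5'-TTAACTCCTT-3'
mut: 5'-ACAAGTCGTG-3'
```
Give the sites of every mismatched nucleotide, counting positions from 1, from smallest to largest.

Differences at site 1 (T→A), site 2 (T→C), site 5 (C→G), site 8 (C→G), site 10 (T→G).

1, 2, 5, 8, 10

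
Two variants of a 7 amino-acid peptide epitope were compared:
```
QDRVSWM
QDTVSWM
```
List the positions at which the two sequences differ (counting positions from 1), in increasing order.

3

Scanning 1-based: 3: R/T.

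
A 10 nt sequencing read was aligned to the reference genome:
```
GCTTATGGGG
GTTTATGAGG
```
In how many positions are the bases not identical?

2

Mismatches (1-based): position 2: C→T; position 8: G→A.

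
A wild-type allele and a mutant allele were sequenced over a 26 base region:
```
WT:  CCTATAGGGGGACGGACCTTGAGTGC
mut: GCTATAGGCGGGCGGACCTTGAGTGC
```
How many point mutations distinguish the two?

3

The sequences differ at sites 1, 9, 12 (1-based) — 3 in total.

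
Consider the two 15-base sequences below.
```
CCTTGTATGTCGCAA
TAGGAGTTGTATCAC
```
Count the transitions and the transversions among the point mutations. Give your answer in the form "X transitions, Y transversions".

Mismatches (1-based):
site 1: C→T (pyrimidine→pyrimidine, transition)
site 2: C→A (pyrimidine→purine, transversion)
site 3: T→G (pyrimidine→purine, transversion)
site 4: T→G (pyrimidine→purine, transversion)
site 5: G→A (purine→purine, transition)
site 6: T→G (pyrimidine→purine, transversion)
site 7: A→T (purine→pyrimidine, transversion)
site 11: C→A (pyrimidine→purine, transversion)
site 12: G→T (purine→pyrimidine, transversion)
site 15: A→C (purine→pyrimidine, transversion)

2 transitions, 8 transversions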